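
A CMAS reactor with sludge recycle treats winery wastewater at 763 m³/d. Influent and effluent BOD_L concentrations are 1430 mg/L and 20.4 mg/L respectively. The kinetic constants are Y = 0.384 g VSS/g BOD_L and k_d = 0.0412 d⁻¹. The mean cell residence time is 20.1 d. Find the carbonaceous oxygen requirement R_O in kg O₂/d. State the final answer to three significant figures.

R_O ≈ 755 kg O₂/d

The observed yield is Y_obs = Y/(1 + k_d·θ_c) = 0.384 / (1 + 0.0412 × 20.1) = 0.384 / 1.828 = 0.2101 g VSS per g BOD_L removed.
ΔS = 1430 − 20.4 = 1410 mg/L, so the substrate removal rate is 763 × 1410/1000 = 1076 kg BOD_L/d.
P_X = Y_obs·Q·(S₀ − S) = 0.2101 × 1076 = 225.9 kg VSS/d.
R_O = Q·ΔS − 1.42 P_X = 1076 − 320.8 = 754.7 kg O₂/d.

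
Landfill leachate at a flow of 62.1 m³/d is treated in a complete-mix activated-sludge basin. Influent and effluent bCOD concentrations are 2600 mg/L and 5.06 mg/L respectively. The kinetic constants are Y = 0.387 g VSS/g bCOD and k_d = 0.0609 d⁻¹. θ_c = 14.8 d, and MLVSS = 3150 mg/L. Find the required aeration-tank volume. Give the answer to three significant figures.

V ≈ 154 m³

From the SRT design equation V = Y Q (S₀−S) θ_c / [X (1 + k_d θ_c)] = 0.387 × 62.1 × (2600 − 5.06) × 14.8 / [3150 × (1 + 0.0609 × 14.8)] = 9.23×10^5 / 5989 = 154.1 m³.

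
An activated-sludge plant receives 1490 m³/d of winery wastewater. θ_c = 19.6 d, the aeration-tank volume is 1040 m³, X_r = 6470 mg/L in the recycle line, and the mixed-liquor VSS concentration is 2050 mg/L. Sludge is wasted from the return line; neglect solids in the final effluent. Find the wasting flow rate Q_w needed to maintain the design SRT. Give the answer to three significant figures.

Q_w = (V·X)/(θ_c X_r) = 1040 × 2050 / (19.6 × 6470) = 16.81 m³/d.

Q_w ≈ 16.8 m³/d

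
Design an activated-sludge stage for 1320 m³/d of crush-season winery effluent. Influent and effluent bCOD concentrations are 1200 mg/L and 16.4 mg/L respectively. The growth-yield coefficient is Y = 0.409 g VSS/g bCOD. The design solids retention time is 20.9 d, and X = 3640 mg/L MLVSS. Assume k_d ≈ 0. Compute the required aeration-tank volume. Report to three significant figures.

V ≈ 3670 m³

With k_d = 0 the design equation reduces to V = Y Q (S₀−S) θ_c / X = 0.409 × 1320 × (1200 − 16.4) × 20.9 / 3640 = 3669 m³.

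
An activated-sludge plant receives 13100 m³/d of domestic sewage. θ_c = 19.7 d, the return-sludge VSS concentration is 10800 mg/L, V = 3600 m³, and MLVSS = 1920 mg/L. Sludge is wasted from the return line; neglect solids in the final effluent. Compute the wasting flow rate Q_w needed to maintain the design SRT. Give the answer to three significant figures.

Q_w ≈ 32.5 m³/d

Q_w = (V·X)/(θ_c X_r) = 3600 × 1920 / (19.7 × 10800) = 32.49 m³/d.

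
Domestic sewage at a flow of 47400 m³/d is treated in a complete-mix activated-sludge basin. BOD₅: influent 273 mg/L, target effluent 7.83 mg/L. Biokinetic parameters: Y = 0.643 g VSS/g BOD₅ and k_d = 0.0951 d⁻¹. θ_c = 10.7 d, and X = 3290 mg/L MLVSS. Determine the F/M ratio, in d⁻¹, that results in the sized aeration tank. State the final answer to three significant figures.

Steady-state biomass mass balance: V·X·(1 + k_d·θ_c) = Y·Q·(S₀ − S)·θ_c, so V = 0.643 × 47400 × (273 − 7.83) × 10.7 / [3290 × (1 + 0.0951 × 10.7)] = 8.65×10^7 / 6638 = 13028 m³.
F/M = Q·S₀ / (V·X) = 47400 × 273 / (13028 × 3290) = 0.3019 g BOD₅·(g VSS·d)⁻¹.

F/M ≈ 0.302 d⁻¹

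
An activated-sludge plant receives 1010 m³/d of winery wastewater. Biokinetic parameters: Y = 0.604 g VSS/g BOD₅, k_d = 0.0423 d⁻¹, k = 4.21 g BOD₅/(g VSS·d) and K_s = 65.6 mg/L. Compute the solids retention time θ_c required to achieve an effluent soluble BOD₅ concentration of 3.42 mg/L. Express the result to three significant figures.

θ_c ≈ 11.9 d

Specific growth rate at S = 3.42 mg/L: μ = YkS/(K_s+S) = 0.604·4.21·3.42/(65.6+3.42) = 0.1260 d⁻¹.
1/θ_c = 0.1260 − 0.0423 = 0.08370 d⁻¹, so θ_c = 11.95 d.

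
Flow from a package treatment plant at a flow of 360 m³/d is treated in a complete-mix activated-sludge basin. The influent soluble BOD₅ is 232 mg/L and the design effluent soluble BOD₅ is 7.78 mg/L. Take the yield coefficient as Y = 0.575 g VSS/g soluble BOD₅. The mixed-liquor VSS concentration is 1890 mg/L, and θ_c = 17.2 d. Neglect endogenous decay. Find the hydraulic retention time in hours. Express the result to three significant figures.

Biomass mass balance (decay neglected): V·X = Y·Q·(S₀ − S)·θ_c, so V = 0.575 × 360 × (232 − 7.78) × 17.2 / 1890 = 422.4 m³.
Hydraulic retention time τ = V/Q = 422.4 / 360 = 1.173 d = 28.16 h.

τ ≈ 28.2 h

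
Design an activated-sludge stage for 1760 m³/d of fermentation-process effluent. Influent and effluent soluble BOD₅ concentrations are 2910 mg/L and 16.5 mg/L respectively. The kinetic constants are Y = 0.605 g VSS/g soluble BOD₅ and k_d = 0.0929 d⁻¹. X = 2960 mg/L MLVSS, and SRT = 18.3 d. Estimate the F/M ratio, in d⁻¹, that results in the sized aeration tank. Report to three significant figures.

Steady-state biomass mass balance: V·X·(1 + k_d·θ_c) = Y·Q·(S₀ − S)·θ_c, so V = 0.605 × 1760 × (2910 − 16.5) × 18.3 / [2960 × (1 + 0.0929 × 18.3)] = 5.64×10^7 / 7992 = 7055 m³.
F/M = Q·S₀ / (V·X) = 1760 × 2910 / (7055 × 2960) = 0.2453 g soluble BOD₅·(g VSS·d)⁻¹.

F/M ≈ 0.245 d⁻¹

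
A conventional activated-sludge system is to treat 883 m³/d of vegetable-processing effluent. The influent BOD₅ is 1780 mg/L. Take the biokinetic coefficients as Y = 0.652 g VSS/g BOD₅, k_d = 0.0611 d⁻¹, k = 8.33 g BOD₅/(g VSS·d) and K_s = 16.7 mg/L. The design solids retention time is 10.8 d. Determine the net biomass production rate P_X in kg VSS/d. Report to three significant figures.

P_X ≈ 617 kg VSS/d

From the Monod/SRT balance for a CMAS, S = K_s·(1+k_d θ_c)/[θ_c·(Y k − k_d) − 1] = 16.7 × (1 + 0.0611 × 10.8) / [10.8 × (0.652 × 8.33 − 0.0611) − 1] = 27.72 / 57.00 = 0.4863 mg/L.
Y_obs = Y / (1 + k_d θ_c) = 0.652 / (1 + 0.0611 × 10.8) = 0.652 / 1.660 = 0.3928.
Substrate removed = Q·(S₀ − S) = 883 m³/d × (1780 − 0.486) g/m³ = 1.57×10^6 g/d = 1571 kg/d.
Biomass produced: P_X = Y_obs·Q·ΔS = 0.3928 × 1571 ≈ 617.2 kg VSS/d.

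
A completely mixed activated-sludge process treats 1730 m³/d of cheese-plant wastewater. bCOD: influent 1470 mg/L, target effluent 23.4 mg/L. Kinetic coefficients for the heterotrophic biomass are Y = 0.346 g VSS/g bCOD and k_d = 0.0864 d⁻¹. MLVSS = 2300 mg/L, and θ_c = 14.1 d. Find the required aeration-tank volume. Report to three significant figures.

From the SRT design equation V = Y Q (S₀−S) θ_c / [X (1 + k_d θ_c)] = 0.346 × 1730 × (1470 − 23.4) × 14.1 / [2300 × (1 + 0.0864 × 14.1)] = 1.22×10^7 / 5102 = 2393 m³.

V ≈ 2390 m³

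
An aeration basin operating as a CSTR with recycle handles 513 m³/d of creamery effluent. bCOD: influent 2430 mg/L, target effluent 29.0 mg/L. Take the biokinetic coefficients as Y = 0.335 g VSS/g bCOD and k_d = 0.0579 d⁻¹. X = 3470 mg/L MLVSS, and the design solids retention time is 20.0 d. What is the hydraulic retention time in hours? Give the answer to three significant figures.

From the SRT design equation V = Y Q (S₀−S) θ_c / [X (1 + k_d θ_c)] = 0.335 × 513 × (2430 − 29.0) × 20.0 / [3470 × (1 + 0.0579 × 20.0)] = 8.25×10^6 / 7488 = 1102 m³.
τ = V/Q = 1102/513 = 2.148 d, or 51.56 h.

τ ≈ 51.6 h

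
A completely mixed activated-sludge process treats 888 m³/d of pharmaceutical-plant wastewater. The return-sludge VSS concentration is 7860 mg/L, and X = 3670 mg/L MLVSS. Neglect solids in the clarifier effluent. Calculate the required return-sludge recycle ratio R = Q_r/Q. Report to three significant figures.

R ≈ 0.876

Mass balance around the secondary clarifier (neglecting effluent solids): R = X / (X_r − X) = 3670 / (7860 − 3670) = 0.8759.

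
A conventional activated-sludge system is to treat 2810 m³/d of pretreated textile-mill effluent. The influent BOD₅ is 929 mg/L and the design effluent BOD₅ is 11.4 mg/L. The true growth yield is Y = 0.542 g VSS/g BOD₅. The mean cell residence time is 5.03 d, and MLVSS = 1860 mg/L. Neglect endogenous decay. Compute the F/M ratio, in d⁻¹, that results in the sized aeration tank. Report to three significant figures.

F/M ≈ 0.371 d⁻¹

Biomass mass balance (decay neglected): V·X = Y·Q·(S₀ − S)·θ_c, so V = 0.542 × 2810 × (929 − 11.4) × 5.03 / 1860 = 3779 m³.
F/M = Q·S₀ / (V·X) = 2810 × 929 / (3779 × 1860) = 0.3714 g BOD₅·(g VSS·d)⁻¹.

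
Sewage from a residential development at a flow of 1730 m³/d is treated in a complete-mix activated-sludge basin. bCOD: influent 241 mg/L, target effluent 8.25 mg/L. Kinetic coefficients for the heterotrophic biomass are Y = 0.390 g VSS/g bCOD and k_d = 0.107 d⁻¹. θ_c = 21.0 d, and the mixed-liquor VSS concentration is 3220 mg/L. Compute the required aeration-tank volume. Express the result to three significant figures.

V ≈ 315 m³

Rearranging the biomass balance for a CMAS with decay, V = Y·Q·ΔS·θ_c / [X·(1+k_d θ_c)] = 0.390 × 1730 × (241 − 8.25) × 21.0 / [3220 × (1 + 0.107 × 21.0)] = 3.3×10^6 / 10455 = 315.4 m³.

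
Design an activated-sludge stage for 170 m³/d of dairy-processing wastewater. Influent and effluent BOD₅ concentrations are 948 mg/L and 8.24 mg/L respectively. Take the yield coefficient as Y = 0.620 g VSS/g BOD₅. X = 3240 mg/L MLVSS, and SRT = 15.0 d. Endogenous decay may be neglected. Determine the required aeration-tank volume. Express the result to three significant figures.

V ≈ 459 m³

With k_d = 0 the design equation reduces to V = Y Q (S₀−S) θ_c / X = 0.620 × 170 × (948 − 8.24) × 15.0 / 3240 = 458.6 m³.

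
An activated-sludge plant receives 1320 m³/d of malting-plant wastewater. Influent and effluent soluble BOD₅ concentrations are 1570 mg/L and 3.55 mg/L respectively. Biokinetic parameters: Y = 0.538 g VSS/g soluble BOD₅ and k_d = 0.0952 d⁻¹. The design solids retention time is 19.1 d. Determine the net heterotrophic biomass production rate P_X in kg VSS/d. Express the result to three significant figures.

P_X ≈ 395 kg VSS/d

Y_obs = Y / (1 + k_d θ_c) = 0.538 / (1 + 0.0952 × 19.1) = 0.538 / 2.818 = 0.1909.
Substrate removed = Q·(S₀ − S) = 1320 m³/d × (1570 − 3.55) g/m³ = 2.07×10^6 g/d = 2068 kg/d.
Net biomass production P_X = Y_obs × Q·(S₀ − S) = 0.1909 × 2068 = 394.7 kg VSS/d.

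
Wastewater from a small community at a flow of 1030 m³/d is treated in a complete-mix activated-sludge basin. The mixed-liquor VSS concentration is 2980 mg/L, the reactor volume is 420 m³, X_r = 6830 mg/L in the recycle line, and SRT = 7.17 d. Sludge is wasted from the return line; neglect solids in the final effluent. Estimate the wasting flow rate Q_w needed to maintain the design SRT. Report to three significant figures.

Q_w ≈ 25.6 m³/d

Q_w = (V·X)/(θ_c X_r) = 420.0 × 2980 / (7.17 × 6830) = 25.56 m³/d.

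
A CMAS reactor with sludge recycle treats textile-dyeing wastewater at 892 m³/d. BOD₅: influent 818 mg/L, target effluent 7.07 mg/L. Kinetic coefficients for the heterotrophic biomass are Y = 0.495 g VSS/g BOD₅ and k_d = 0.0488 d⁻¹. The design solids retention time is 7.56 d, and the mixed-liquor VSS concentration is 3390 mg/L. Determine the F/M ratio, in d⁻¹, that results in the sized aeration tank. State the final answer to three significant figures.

F/M ≈ 0.369 d⁻¹

From the SRT design equation V = Y Q (S₀−S) θ_c / [X (1 + k_d θ_c)] = 0.495 × 892 × (818 − 7.07) × 7.56 / [3390 × (1 + 0.0488 × 7.56)] = 2.71×10^6 / 4641 = 583.3 m³.
Food-to-microorganism ratio F/M = Q S₀ / (V X) = 892 × 818 / (583.3 × 3390) = 0.3690 d⁻¹.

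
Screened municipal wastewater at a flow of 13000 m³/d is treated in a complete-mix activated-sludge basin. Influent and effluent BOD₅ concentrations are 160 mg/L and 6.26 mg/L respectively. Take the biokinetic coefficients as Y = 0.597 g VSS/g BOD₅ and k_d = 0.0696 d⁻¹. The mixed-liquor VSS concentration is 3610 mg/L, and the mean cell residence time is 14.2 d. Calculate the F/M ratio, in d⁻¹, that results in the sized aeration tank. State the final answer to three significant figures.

From the SRT design equation V = Y Q (S₀−S) θ_c / [X (1 + k_d θ_c)] = 0.597 × 13000 × (160 − 6.26) × 14.2 / [3610 × (1 + 0.0696 × 14.2)] = 1.69×10^7 / 7178 = 2360 m³.
Food-to-microorganism ratio F/M = Q S₀ / (V X) = 13000 × 160 / (2360 × 3610) = 0.2441 d⁻¹.

F/M ≈ 0.244 d⁻¹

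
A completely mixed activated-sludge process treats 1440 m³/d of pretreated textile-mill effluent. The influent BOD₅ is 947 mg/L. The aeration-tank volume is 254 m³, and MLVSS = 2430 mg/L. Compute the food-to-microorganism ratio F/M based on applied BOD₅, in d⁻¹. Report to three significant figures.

F/M ≈ 2.21 d⁻¹

Food-to-microorganism ratio F/M = Q S₀ / (V X) = 1440 × 947 / (254.0 × 2430) = 2.209 d⁻¹.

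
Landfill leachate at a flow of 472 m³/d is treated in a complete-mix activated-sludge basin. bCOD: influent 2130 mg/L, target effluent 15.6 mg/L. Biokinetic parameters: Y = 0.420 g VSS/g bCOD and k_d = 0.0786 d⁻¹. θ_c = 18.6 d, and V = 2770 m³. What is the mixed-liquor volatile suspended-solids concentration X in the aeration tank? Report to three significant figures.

Solving the biomass balance for X: X = Y Q (S₀−S) θ_c / [V (1+k_d θ_c)] = 0.420 × 472 × (2130 − 15.6) × 18.6 / [2770 × (1 + 0.0786 × 18.6)] = 1143 mg/L.

X ≈ 1140 mg/L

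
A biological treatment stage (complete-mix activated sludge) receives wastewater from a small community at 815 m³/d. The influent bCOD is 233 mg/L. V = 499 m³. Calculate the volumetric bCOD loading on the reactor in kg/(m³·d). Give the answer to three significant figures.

L_v ≈ 0.381 kg bCOD/(m³·d)

Applied bCOD load per unit volume = Q·S₀/V = (815 × 233/1000)/499.0 = 0.3806 kg bCOD·m⁻³·d⁻¹.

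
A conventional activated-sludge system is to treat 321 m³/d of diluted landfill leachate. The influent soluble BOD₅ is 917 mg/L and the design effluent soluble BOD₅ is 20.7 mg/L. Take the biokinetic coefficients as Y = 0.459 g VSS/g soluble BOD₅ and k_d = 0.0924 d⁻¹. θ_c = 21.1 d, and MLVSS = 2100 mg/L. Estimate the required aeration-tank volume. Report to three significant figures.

From the SRT design equation V = Y Q (S₀−S) θ_c / [X (1 + k_d θ_c)] = 0.459 × 321 × (917 − 20.7) × 21.1 / [2100 × (1 + 0.0924 × 21.1)] = 2.79×10^6 / 6194 = 449.8 m³.

V ≈ 450 m³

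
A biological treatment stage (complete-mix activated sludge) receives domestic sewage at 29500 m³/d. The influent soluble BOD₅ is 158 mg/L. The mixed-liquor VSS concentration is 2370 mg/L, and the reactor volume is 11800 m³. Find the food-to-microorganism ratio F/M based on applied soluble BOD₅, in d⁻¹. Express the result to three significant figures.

F/M ≈ 0.167 d⁻¹

F/M = applied load / biomass = Q·S₀/(V·X) = 29500 × 158 / (11800 × 2370) = 0.1667 d⁻¹.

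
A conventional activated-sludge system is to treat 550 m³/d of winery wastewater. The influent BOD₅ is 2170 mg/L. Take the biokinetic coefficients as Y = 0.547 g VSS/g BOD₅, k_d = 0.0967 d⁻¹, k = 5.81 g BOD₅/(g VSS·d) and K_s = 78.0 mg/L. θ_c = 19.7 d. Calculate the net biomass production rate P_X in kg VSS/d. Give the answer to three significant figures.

From the Monod/SRT balance for a CMAS, S = K_s·(1+k_d θ_c)/[θ_c·(Y k − k_d) − 1] = 78.0 × (1 + 0.0967 × 19.7) / [19.7 × (0.547 × 5.81 − 0.0967) − 1] = 226.6 / 59.70 = 3.795 mg/L.
Correct the yield for decay: Y_obs = Y/(1 + k_d θ_c) = 0.547 / (1 + 0.0967 × 19.7) = 0.547 / 2.905 = 0.1883.
Mass of BOD₅ removed per day: Q(S₀ − S) = 550 × 2166 g/m³ = 1191 kg/d.
So the net sludge growth is P_X = 0.1883 × 1191 = 224.3 kg VSS/d.

P_X ≈ 224 kg VSS/d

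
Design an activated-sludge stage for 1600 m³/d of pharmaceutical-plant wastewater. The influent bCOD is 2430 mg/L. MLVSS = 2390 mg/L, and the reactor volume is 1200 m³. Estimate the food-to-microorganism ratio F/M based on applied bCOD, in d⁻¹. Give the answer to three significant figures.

F/M ≈ 1.36 d⁻¹

F/M = applied load / biomass = Q·S₀/(V·X) = 1600 × 2430 / (1200 × 2390) = 1.356 d⁻¹.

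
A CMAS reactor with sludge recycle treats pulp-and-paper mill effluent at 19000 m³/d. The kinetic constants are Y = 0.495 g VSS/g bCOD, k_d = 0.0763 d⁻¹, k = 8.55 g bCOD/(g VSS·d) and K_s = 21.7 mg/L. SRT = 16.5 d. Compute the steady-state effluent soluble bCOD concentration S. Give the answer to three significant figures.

From the Monod/SRT balance for a CMAS, S = K_s·(1+k_d θ_c)/[θ_c·(Y k − k_d) − 1] = 21.7 × (1 + 0.0763 × 16.5) / [16.5 × (0.495 × 8.55 − 0.0763) − 1] = 49.02 / 67.57 = 0.7254 mg/L.

S ≈ 0.725 mg/L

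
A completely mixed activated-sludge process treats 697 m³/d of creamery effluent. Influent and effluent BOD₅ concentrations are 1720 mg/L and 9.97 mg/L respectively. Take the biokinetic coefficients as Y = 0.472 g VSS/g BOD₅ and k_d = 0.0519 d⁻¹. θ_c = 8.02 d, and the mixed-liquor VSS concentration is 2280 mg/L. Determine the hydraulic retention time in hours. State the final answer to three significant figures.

From the SRT design equation V = Y Q (S₀−S) θ_c / [X (1 + k_d θ_c)] = 0.472 × 697 × (1720 − 9.97) × 8.02 / [2280 × (1 + 0.0519 × 8.02)] = 4.51×10^6 / 3229 = 1397 m³.
Hydraulic retention time τ = V/Q = 1397 / 697 = 2.005 d = 48.11 h.

τ ≈ 48.1 h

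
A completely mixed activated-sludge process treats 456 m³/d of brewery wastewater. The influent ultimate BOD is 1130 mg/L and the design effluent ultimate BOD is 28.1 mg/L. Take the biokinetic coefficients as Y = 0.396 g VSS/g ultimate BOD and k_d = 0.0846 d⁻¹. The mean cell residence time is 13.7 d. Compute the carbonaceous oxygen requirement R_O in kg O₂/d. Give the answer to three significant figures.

R_O ≈ 372 kg O₂/d

Observed yield with endogenous decay: Y_obs = Y / (1 + k_d·θ_c) = 0.396 / (1 + 0.0846 × 13.7) = 0.396 / 2.159 = 0.1834 g VSS/g ultimate BOD.
Q·(S₀ − S) = 456 × (1130 − 28.1) × 10⁻³ = 502.5 kg/d removed.
Net sludge production P_X = 0.1834 × 502.5 = 92.16 kg VSS/d.
Carbonaceous O₂ demand = substrate oxidised − cell-mass equivalent = 502.5 − 1.42 × 92.16 = 371.6 kg O₂/d.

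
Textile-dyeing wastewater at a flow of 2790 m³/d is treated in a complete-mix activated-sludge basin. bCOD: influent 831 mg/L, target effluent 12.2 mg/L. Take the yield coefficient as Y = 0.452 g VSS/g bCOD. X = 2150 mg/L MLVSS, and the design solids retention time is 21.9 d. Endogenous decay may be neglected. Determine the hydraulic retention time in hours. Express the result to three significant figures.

V·X = Y·Q·ΔS·θ_c gives V = 0.452 × 2790 × (831 − 12.2) × 21.9 / 2150 = 10518 m³.
HRT = V/Q = 10518 m³ / 2790 m³·d⁻¹ = 3.770 d × 24 = 90.48 h.

τ ≈ 90.5 h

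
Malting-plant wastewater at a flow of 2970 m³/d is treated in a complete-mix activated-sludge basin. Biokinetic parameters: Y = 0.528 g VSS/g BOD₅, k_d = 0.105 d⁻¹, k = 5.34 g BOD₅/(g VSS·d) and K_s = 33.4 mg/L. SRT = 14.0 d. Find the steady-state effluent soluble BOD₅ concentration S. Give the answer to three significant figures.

Effluent substrate depends only on kinetics and SRT: S = K_s(1 + k_d θ_c) / [θ_c(Yk − k_d) − 1] = 33.4 × (1 + 0.105 × 14.0) / [14.0 × (0.528 × 5.34 − 0.105) − 1] = 82.50 / 37.00 = 2.229 mg/L.

S ≈ 2.23 mg/L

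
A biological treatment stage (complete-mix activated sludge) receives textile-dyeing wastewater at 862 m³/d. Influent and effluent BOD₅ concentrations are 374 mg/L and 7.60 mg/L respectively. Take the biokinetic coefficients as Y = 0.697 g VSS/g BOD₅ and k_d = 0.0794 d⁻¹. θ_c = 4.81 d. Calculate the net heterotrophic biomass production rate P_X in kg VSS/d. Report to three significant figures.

Y_obs = Y / (1 + k_d θ_c) = 0.697 / (1 + 0.0794 × 4.81) = 0.697 / 1.382 = 0.5044.
ΔS = 374 − 7.60 = 366.4 mg/L, so the substrate removal rate is 862 × 366.4/1000 = 315.8 kg BOD₅/d.
P_X = Y_obs · Q(S₀ − S) = 0.5044 × 315.8 = 159.3 kg VSS/d.

P_X ≈ 159 kg VSS/d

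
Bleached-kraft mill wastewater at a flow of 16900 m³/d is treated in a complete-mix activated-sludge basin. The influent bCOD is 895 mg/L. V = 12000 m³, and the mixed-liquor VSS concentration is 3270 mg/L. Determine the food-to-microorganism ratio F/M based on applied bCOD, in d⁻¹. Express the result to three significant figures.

F/M ≈ 0.385 d⁻¹

F/M = applied load / biomass = Q·S₀/(V·X) = 16900 × 895 / (12000 × 3270) = 0.3855 d⁻¹.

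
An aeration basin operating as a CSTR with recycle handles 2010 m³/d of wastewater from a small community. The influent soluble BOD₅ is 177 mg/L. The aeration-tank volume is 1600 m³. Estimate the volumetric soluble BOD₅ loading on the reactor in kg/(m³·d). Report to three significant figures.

L_v = Q S₀ / V = 2010 × 177 × 10⁻³ / 1600 = 0.2224 kg/(m³·d).

L_v ≈ 0.222 kg soluble BOD₅/(m³·d)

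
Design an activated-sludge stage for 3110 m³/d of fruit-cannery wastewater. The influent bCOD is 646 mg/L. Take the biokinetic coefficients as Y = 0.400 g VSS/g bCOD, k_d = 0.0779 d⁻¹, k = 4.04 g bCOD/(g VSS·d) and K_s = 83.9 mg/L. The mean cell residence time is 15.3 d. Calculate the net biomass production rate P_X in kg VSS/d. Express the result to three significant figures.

P_X ≈ 362 kg VSS/d

Effluent substrate depends only on kinetics and SRT: S = K_s(1 + k_d θ_c) / [θ_c(Yk − k_d) − 1] = 83.9 × (1 + 0.0779 × 15.3) / [15.3 × (0.400 × 4.04 − 0.0779) − 1] = 183.9 / 22.53 = 8.161 mg/L.
Correct the yield for decay: Y_obs = Y/(1 + k_d θ_c) = 0.400 / (1 + 0.0779 × 15.3) = 0.400 / 2.192 = 0.1825.
Q·(S₀ − S) = 3110 × (646 − 8.16) × 10⁻³ = 1984 kg/d removed.
Net biomass production P_X = Y_obs × Q·(S₀ − S) = 0.1825 × 1984 = 362.0 kg VSS/d.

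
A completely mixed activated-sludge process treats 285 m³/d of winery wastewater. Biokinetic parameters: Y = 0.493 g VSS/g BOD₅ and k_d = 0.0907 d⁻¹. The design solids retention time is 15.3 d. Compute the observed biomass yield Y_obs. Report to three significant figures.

Observed yield with endogenous decay: Y_obs = Y / (1 + k_d·θ_c) = 0.493 / (1 + 0.0907 × 15.3) = 0.493 / 2.388 = 0.2065 g VSS/g BOD₅.

Y_obs ≈ 0.206 g VSS/g BOD₅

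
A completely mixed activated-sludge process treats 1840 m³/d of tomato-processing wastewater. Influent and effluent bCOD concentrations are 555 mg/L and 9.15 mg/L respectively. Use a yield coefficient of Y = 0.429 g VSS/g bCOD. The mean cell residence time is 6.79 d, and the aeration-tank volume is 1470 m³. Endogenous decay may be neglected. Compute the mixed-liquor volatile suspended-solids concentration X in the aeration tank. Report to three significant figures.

X ≈ 1990 mg/L

X = Y·Q·ΔS·θ_c / V = 0.429 × 1840 × (555 − 9.15) × 6.79 / 1470 = 1990 mg/L.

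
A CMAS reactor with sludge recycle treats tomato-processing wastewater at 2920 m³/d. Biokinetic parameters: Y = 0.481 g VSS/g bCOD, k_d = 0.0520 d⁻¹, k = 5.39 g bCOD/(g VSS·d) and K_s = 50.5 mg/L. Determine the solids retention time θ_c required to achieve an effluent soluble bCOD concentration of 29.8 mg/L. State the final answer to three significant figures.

At the target effluent, Y k S/(K_s+S) = 0.481×5.39×29.8/80.30 = 0.9621 d⁻¹.
θ_c = 1/(μ − k_d) = 1/(0.9621 − 0.0520) = 1/0.9101 = 1.099 d.

θ_c ≈ 1.10 d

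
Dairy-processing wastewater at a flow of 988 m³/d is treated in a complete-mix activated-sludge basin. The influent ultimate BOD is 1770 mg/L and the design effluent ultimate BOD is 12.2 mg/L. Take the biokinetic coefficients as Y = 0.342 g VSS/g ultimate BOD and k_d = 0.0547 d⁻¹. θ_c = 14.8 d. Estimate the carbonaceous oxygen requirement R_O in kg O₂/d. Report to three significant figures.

The observed yield is Y_obs = Y/(1 + k_d·θ_c) = 0.342 / (1 + 0.0547 × 14.8) = 0.342 / 1.810 = 0.1890 g VSS per g ultimate BOD removed.
Substrate removed = Q·(S₀ − S) = 988 m³/d × (1770 − 12.2) g/m³ = 1.74×10^6 g/d = 1737 kg/d.
P_X = Y_obs·Q·(S₀ − S) = 0.1890 × 1737 = 328.2 kg VSS/d.
Carbonaceous O₂ demand = substrate oxidised − cell-mass equivalent = 1737 − 1.42 × 328.2 = 1271 kg O₂/d.

R_O ≈ 1270 kg O₂/d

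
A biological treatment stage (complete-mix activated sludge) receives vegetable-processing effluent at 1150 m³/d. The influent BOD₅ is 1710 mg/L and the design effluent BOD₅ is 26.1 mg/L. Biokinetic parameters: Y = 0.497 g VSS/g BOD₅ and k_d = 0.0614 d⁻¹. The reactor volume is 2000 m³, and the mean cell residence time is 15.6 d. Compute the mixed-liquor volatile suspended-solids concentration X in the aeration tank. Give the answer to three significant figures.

X ≈ 3830 mg/L

X = Y·Q·ΔS·θ_c / [V·(1 + k_d θ_c)] = 0.497 × 1150 × (1710 − 26.1) × 15.6 / [2000 × (1 + 0.0614 × 15.6)] = 3834 mg/L.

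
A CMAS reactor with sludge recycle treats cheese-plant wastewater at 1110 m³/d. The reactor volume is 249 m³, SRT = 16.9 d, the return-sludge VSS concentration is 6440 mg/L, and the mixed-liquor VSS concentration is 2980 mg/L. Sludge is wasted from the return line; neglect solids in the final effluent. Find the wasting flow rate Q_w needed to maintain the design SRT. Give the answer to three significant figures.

Q_w ≈ 6.82 m³/d

Q_w = (V·X)/(θ_c X_r) = 249.0 × 2980 / (16.9 × 6440) = 6.818 m³/d.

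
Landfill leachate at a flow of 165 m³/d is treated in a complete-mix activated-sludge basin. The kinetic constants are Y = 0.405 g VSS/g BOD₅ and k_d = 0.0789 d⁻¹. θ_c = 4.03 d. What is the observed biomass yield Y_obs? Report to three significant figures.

Y_obs ≈ 0.307 g VSS/g BOD₅

Observed yield with endogenous decay: Y_obs = Y / (1 + k_d·θ_c) = 0.405 / (1 + 0.0789 × 4.03) = 0.405 / 1.318 = 0.3073 g VSS/g BOD₅.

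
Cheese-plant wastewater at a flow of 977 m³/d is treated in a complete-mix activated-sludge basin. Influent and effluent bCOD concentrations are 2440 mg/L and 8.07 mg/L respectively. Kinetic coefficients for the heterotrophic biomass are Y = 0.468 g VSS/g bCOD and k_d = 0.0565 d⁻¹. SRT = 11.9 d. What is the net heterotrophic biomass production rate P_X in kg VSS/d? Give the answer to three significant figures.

Observed yield with endogenous decay: Y_obs = Y / (1 + k_d·θ_c) = 0.468 / (1 + 0.0565 × 11.9) = 0.468 / 1.672 = 0.2798 g VSS/g bCOD.
ΔS = 2440 − 8.07 = 2432 mg/L, so the substrate removal rate is 977 × 2432/1000 = 2376 kg bCOD/d.
P_X = Y_obs · Q(S₀ − S) = 0.2798 × 2376 = 664.9 kg VSS/d.

P_X ≈ 665 kg VSS/d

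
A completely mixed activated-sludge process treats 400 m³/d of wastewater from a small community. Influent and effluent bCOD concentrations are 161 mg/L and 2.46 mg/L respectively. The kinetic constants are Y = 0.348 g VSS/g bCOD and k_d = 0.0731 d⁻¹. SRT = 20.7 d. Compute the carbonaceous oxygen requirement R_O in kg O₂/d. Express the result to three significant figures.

R_O ≈ 50.9 kg O₂/d

Correct the yield for decay: Y_obs = Y/(1 + k_d θ_c) = 0.348 / (1 + 0.0731 × 20.7) = 0.348 / 2.513 = 0.1385.
Q·(S₀ − S) = 400 × (161 − 2.46) × 10⁻³ = 63.42 kg/d removed.
P_X = Y_obs·Q·(S₀ − S) = 0.1385 × 63.42 = 8.781 kg VSS/d.
Carbonaceous O₂ demand = substrate oxidised − cell-mass equivalent = 63.42 − 1.42 × 8.781 = 50.95 kg O₂/d.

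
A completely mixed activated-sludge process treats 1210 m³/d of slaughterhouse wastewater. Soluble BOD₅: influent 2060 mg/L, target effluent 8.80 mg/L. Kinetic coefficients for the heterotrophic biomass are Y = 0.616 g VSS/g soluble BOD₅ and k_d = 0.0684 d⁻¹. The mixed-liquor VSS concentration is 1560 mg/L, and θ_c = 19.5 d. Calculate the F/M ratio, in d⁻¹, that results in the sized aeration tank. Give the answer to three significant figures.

F/M ≈ 0.195 d⁻¹

From the SRT design equation V = Y Q (S₀−S) θ_c / [X (1 + k_d θ_c)] = 0.616 × 1210 × (2060 − 8.80) × 19.5 / [1560 × (1 + 0.0684 × 19.5)] = 2.98×10^7 / 3641 = 8189 m³.
Food-to-microorganism ratio F/M = Q S₀ / (V X) = 1210 × 2060 / (8189 × 1560) = 0.1951 d⁻¹.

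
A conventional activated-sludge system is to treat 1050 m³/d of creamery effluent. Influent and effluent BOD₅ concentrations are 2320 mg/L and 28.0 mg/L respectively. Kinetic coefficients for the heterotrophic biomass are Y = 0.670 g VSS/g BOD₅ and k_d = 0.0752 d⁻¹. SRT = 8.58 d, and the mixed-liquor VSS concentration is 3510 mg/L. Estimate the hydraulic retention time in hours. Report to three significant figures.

From the SRT design equation V = Y Q (S₀−S) θ_c / [X (1 + k_d θ_c)] = 0.670 × 1050 × (2320 − 28.0) × 8.58 / [3510 × (1 + 0.0752 × 8.58)] = 1.38×10^7 / 5775 = 2396 m³.
Hydraulic retention time τ = V/Q = 2396 / 1050 = 2.282 d = 54.76 h.

τ ≈ 54.8 h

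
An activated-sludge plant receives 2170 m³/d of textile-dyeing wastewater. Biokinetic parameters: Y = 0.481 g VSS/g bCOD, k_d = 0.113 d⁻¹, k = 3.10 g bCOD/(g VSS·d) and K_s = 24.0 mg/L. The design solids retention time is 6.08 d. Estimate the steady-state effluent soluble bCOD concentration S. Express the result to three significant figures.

S ≈ 5.49 mg/L

From the Monod/SRT balance for a CMAS, S = K_s·(1+k_d θ_c)/[θ_c·(Y k − k_d) − 1] = 24.0 × (1 + 0.113 × 6.08) / [6.08 × (0.481 × 3.10 − 0.113) − 1] = 40.49 / 7.379 = 5.487 mg/L.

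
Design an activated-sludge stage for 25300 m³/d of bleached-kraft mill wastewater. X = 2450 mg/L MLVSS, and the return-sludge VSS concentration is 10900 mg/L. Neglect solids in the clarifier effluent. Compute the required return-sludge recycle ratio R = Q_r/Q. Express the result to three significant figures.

R = Q_r/Q = X/(X_r − X) = 2450 / (10900 − 2450) = 0.2899.

R ≈ 0.290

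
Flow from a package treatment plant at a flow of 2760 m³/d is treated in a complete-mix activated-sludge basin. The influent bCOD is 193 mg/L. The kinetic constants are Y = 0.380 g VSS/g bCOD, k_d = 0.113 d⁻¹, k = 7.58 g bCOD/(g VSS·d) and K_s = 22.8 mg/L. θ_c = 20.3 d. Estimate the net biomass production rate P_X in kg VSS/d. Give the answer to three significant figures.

From the Monod/SRT balance for a CMAS, S = K_s·(1+k_d θ_c)/[θ_c·(Y k − k_d) − 1] = 22.8 × (1 + 0.113 × 20.3) / [20.3 × (0.380 × 7.58 − 0.113) − 1] = 75.10 / 55.18 = 1.361 mg/L.
Observed yield with endogenous decay: Y_obs = Y / (1 + k_d·θ_c) = 0.380 / (1 + 0.113 × 20.3) = 0.380 / 3.294 = 0.1154 g VSS/g bCOD.
Substrate removed = Q·(S₀ − S) = 2760 m³/d × (193 − 1.36) g/m³ = 5.29×10^5 g/d = 528.9 kg/d.
Net biomass production P_X = Y_obs × Q·(S₀ − S) = 0.1154 × 528.9 = 61.02 kg VSS/d.

P_X ≈ 61.0 kg VSS/d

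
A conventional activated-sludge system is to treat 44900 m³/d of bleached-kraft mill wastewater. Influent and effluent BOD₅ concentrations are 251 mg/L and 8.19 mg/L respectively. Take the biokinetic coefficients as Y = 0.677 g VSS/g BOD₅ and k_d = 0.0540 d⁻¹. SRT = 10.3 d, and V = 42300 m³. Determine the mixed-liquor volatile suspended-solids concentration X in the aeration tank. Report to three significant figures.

X ≈ 1150 mg/L

X = Y·Q·ΔS·θ_c / [V·(1 + k_d θ_c)] = 0.677 × 44900 × (251 − 8.19) × 10.3 / [42300 × (1 + 0.0540 × 10.3)] = 1155 mg/L.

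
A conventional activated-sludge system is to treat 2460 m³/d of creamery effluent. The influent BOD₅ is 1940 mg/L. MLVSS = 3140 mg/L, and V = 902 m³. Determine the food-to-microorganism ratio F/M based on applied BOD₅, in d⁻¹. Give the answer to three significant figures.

F/M ≈ 1.69 d⁻¹

Food-to-microorganism ratio F/M = Q S₀ / (V X) = 2460 × 1940 / (902.0 × 3140) = 1.685 d⁻¹.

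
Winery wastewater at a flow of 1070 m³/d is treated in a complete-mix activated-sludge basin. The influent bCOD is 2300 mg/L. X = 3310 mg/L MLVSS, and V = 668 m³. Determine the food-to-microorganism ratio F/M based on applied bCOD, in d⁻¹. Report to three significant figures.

F/M = Q·S₀ / (V·X) = 1070 × 2300 / (668.0 × 3310) = 1.113 g bCOD·(g VSS·d)⁻¹.

F/M ≈ 1.11 d⁻¹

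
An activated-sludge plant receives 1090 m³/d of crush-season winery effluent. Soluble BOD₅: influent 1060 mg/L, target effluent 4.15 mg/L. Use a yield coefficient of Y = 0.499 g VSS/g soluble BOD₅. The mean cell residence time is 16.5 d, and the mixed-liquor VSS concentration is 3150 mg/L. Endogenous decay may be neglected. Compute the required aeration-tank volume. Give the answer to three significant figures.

V ≈ 3010 m³

With k_d = 0 the design equation reduces to V = Y Q (S₀−S) θ_c / X = 0.499 × 1090 × (1060 − 4.15) × 16.5 / 3150 = 3008 m³.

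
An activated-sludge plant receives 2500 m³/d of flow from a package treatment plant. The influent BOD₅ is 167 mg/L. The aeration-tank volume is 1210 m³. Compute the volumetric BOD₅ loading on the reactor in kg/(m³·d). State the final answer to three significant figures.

Applied BOD₅ load per unit volume = Q·S₀/V = (2500 × 167/1000)/1210 = 0.3450 kg BOD₅·m⁻³·d⁻¹.

L_v ≈ 0.345 kg BOD₅/(m³·d)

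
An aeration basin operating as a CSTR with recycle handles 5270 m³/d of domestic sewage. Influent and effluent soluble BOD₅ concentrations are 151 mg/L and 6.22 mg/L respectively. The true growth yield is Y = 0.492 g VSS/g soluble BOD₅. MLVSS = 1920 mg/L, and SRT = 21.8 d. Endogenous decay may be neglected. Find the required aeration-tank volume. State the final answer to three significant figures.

With k_d = 0 the design equation reduces to V = Y Q (S₀−S) θ_c / X = 0.492 × 5270 × (151 − 6.22) × 21.8 / 1920 = 4262 m³.

V ≈ 4260 m³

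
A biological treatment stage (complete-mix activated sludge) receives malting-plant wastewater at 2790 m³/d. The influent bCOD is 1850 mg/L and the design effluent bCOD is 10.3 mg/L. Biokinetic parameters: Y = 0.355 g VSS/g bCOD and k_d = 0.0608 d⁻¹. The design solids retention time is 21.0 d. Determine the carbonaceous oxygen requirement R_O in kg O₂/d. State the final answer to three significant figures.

The observed yield is Y_obs = Y/(1 + k_d·θ_c) = 0.355 / (1 + 0.0608 × 21.0) = 0.355 / 2.277 = 0.1559 g VSS per g bCOD removed.
Substrate removed = Q·(S₀ − S) = 2790 m³/d × (1850 − 10.3) g/m³ = 5.13×10^6 g/d = 5133 kg/d.
Net sludge production P_X = 0.1559 × 5133 = 800.3 kg VSS/d.
R_O = Q·ΔS − 1.42 P_X = 5133 − 1136 = 3996 kg O₂/d.

R_O ≈ 4000 kg O₂/d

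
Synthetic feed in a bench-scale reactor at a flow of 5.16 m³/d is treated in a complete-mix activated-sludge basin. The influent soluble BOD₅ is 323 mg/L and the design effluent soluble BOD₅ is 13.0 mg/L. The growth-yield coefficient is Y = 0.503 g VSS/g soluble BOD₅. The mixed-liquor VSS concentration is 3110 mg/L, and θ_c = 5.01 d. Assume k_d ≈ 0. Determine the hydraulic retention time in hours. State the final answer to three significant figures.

With k_d = 0 the design equation reduces to V = Y Q (S₀−S) θ_c / X = 0.503 × 5.16 × (323 − 13.0) × 5.01 / 3110 = 1.296 m³.
HRT = V/Q = 1.296 m³ / 5.16 m³·d⁻¹ = 0.2512 d × 24 = 6.029 h.

τ ≈ 6.03 h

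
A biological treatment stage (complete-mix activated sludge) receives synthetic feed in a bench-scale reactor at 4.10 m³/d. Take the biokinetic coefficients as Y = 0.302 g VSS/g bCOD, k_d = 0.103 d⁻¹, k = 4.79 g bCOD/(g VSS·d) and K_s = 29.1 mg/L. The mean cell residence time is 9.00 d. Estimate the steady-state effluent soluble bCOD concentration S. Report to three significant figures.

From the Monod/SRT balance for a CMAS, S = K_s·(1+k_d θ_c)/[θ_c·(Y k − k_d) − 1] = 29.1 × (1 + 0.103 × 9.00) / [9.00 × (0.302 × 4.79 − 0.103) − 1] = 56.08 / 11.09 = 5.055 mg/L.

S ≈ 5.06 mg/L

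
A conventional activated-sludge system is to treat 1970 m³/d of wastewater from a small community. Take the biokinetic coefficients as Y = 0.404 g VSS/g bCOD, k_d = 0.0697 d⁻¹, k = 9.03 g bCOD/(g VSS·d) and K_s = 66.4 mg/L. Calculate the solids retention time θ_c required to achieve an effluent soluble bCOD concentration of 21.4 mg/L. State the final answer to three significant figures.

θ_c ≈ 1.22 d

Specific growth rate at S = 21.4 mg/L: μ = YkS/(K_s+S) = 0.404·9.03·21.4/(66.4+21.4) = 0.8892 d⁻¹.
θ_c = 1/(μ − k_d) = 1/(0.8892 − 0.0697) = 1/0.8195 = 1.220 d.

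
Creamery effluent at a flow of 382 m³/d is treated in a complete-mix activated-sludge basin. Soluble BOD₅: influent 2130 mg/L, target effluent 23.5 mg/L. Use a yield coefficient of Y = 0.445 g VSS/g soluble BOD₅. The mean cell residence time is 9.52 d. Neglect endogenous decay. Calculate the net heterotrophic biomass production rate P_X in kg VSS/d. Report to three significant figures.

P_X ≈ 358 kg VSS/d

Since k_d ≈ 0, Y_obs = Y = 0.445 g VSS/g soluble BOD₅.
ΔS = 2130 − 23.5 = 2106 mg/L, so the substrate removal rate is 382 × 2106/1000 = 804.7 kg soluble BOD₅/d.
So the net sludge growth is P_X = 0.4450 × 804.7 = 358.1 kg VSS/d.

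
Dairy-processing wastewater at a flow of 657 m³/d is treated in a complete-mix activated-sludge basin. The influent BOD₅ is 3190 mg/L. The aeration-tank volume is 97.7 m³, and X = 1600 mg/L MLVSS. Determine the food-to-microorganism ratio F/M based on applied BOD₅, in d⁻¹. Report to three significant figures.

F/M ≈ 13.4 d⁻¹

F/M = applied load / biomass = Q·S₀/(V·X) = 657 × 3190 / (97.70 × 1600) = 13.41 d⁻¹.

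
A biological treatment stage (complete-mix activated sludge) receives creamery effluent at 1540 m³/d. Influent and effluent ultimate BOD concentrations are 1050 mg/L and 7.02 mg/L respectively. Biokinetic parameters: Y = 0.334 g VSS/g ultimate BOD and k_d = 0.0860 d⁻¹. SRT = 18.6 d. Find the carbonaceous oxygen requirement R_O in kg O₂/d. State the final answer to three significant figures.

Observed yield with endogenous decay: Y_obs = Y / (1 + k_d·θ_c) = 0.334 / (1 + 0.0860 × 18.6) = 0.334 / 2.600 = 0.1285 g VSS/g ultimate BOD.
Substrate removed = Q·(S₀ − S) = 1540 m³/d × (1050 − 7.02) g/m³ = 1.61×10^6 g/d = 1606 kg/d.
Net sludge production P_X = 0.1285 × 1606 = 206.4 kg VSS/d.
Carbonaceous O₂ demand = substrate oxidised − cell-mass equivalent = 1606 − 1.42 × 206.4 = 1313 kg O₂/d.

R_O ≈ 1310 kg O₂/d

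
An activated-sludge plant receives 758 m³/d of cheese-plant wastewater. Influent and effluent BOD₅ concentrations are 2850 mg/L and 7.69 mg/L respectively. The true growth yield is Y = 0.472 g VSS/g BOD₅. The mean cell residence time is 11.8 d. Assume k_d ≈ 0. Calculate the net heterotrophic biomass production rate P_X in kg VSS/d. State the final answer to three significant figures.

Since k_d ≈ 0, Y_obs = Y = 0.472 g VSS/g BOD₅.
ΔS = 2850 − 7.69 = 2842 mg/L, so the substrate removal rate is 758 × 2842/1000 = 2154 kg BOD₅/d.
Net biomass production P_X = Y_obs × Q·(S₀ − S) = 0.4720 × 2154 = 1017 kg VSS/d.

P_X ≈ 1020 kg VSS/d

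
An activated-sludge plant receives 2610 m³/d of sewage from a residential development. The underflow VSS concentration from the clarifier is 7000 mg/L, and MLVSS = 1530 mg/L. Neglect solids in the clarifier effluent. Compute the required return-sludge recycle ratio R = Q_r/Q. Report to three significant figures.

R ≈ 0.280

R = Q_r/Q = X/(X_r − X) = 1530 / (7000 − 1530) = 0.2797.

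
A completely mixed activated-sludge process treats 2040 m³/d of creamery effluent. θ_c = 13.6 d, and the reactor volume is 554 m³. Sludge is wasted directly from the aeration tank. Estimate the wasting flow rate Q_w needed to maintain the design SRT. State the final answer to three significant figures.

Q_w ≈ 40.7 m³/d

For wasting at MLVSS concentration, Q_w = V/θ_c = 554.0/13.6 = 40.74 m³/d.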